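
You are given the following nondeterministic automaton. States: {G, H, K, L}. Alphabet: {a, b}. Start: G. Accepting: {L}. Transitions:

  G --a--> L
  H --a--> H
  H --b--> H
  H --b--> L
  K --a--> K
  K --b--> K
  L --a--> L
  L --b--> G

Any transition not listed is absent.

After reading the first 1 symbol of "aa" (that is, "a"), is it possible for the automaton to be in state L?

Yes

Start in {G}.
Read 'a': G→{L}; now {L}.
State L is in {L}.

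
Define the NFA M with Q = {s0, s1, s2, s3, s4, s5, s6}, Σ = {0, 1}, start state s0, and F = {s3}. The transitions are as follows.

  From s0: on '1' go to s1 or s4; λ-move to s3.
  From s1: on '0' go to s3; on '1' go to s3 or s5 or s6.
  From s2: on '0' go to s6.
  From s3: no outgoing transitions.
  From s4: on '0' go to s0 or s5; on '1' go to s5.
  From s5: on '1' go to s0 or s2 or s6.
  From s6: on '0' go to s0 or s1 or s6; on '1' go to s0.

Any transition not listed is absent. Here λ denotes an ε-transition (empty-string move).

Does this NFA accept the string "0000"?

No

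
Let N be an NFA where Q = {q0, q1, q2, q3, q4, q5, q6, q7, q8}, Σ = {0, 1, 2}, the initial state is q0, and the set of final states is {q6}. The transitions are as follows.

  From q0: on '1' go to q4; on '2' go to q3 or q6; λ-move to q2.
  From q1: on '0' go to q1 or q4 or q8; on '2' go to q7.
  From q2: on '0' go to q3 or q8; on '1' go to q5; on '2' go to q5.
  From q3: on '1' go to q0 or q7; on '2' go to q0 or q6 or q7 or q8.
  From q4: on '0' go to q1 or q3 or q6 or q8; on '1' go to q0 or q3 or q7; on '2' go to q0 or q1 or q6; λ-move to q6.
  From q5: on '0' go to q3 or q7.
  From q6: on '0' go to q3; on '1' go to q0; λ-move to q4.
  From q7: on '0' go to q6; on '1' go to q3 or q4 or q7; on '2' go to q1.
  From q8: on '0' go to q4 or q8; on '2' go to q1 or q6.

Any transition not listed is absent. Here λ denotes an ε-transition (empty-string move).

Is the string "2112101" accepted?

Start: ε-closure({q0}) = {q0, q2}.
Read '2': q0→{q3, q6}, q2→{q5}; union {q3, q5, q6}; ε-closure = {q3, q4, q5, q6}.
Read '1': q3→{q0, q7}, q4→{q0, q3, q7}, q5→∅, q6→{q0}; union {q0, q3, q7}; ε-closure = {q0, q2, q3, q7}.
Read '1': q0→{q4}, q2→{q5}, q3→{q0, q7}, q7→{q3, q4, q7}; union {q0, q3, q4, q5, q7}; ε-closure = {q0, q2, q3, q4, q5, q6, q7}.
Read '2': q0→{q3, q6}, q2→{q5}, q3→{q0, q6, q7, q8}, q4→{q0, q1, q6}, q5→∅, q6→∅, q7→{q1}; union {q0, q1, q3, q5, q6, q7, q8}; ε-closure = {q0, q1, q2, q3, q4, q5, q6, q7, q8}.
Read '1': q0→{q4}, q1→∅, q2→{q5}, q3→{q0, q7}, q4→{q0, q3, q7}, q5→∅, q6→{q0}, q7→{q3, q4, q7}, q8→∅; union {q0, q3, q4, q5, q7}; ε-closure = {q0, q2, q3, q4, q5, q6, q7}.
Read '0': q0→∅, q2→{q3, q8}, q3→∅, q4→{q1, q3, q6, q8}, q5→{q3, q7}, q6→{q3}, q7→{q6}; union {q1, q3, q6, q7, q8}; ε-closure = {q1, q3, q4, q6, q7, q8}.
Read '1': q1→∅, q3→{q0, q7}, q4→{q0, q3, q7}, q6→{q0}, q7→{q3, q4, q7}, q8→∅; union {q0, q3, q4, q7}; ε-closure = {q0, q2, q3, q4, q6, q7}.
The final set {q0, q2, q3, q4, q6, q7} contains the accepting state q6.

Yes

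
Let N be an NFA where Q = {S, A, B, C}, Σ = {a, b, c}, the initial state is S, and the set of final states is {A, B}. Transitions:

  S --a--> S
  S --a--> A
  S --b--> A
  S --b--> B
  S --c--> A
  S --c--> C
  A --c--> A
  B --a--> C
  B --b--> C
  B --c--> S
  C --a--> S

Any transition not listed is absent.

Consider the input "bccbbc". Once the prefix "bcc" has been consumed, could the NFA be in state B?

No

Start in {S}.
Read 'b': {S} → {A, B}.
Read 'c': {A, B} → {S, A}.
Read 'c': {S, A} → {A, C}.
State B is not in {A, C}.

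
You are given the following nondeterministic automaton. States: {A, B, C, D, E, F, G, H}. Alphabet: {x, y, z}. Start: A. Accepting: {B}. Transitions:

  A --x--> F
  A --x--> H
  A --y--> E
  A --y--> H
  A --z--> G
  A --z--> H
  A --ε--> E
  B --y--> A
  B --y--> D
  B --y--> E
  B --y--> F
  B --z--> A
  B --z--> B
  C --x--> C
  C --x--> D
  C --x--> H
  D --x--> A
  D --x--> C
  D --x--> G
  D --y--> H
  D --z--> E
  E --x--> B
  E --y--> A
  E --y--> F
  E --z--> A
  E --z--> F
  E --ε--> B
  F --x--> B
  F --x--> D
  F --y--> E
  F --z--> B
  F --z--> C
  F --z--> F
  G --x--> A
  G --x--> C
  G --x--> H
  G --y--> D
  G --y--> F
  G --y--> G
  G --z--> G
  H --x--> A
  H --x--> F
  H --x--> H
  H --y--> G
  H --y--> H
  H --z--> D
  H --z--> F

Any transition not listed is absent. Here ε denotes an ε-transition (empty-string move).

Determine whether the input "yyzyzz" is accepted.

Start: ε-closure({A}) = {A, B, E}.
Read 'y': {A, B, E} → {A, B, D, E, F, H}.
Read 'y': {A, B, D, E, F, H} → {A, B, D, E, F, G, H}.
Read 'z': {A, B, D, E, F, G, H} → {A, B, C, D, E, F, G, H}.
Read 'y': {A, B, C, D, E, F, G, H} → {A, B, D, E, F, G, H}.
Read 'z': {A, B, D, E, F, G, H} → {A, B, C, D, E, F, G, H}.
Read 'z': {A, B, C, D, E, F, G, H} → {A, B, C, D, E, F, G, H}.
The final set {A, B, C, D, E, F, G, H} contains the accepting state B.

Yes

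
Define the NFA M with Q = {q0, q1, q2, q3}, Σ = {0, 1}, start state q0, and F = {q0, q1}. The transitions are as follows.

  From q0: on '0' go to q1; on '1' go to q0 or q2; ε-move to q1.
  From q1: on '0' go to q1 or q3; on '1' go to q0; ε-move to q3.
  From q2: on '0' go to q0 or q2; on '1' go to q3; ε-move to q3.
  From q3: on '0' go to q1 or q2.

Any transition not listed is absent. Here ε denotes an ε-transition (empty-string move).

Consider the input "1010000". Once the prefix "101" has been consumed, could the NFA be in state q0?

Start: ε-closure({q0}) = {q0, q1, q3}.
Read '1': q0→{q0, q2}, q1→{q0}, q3→∅; union {q0, q2}; ε-closure = {q0, q1, q2, q3}.
Read '0': q0→{q1}, q1→{q1, q3}, q2→{q0, q2}, q3→{q1, q2}; now {q0, q1, q2, q3}.
Read '1': q0→{q0, q2}, q1→{q0}, q2→{q3}, q3→∅; union {q0, q2, q3}; ε-closure = {q0, q1, q2, q3}.
State q0 is in {q0, q1, q2, q3}.

Yes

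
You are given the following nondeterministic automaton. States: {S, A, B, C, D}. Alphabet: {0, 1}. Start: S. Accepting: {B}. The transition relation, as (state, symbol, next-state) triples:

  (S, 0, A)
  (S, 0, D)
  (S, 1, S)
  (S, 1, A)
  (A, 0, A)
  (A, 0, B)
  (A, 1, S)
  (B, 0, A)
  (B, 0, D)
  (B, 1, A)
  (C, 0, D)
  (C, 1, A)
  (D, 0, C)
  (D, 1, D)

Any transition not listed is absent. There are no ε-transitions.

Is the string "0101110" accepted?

Start in {S}.
Read '0': S→{A, D}; now {A, D}.
Read '1': A→{S}, D→{D}; now {S, D}.
Read '0': S→{A, D}, D→{C}; now {A, C, D}.
Read '1': A→{S}, C→{A}, D→{D}; now {S, A, D}.
Read '1': S→{S, A}, A→{S}, D→{D}; now {S, A, D}.
Read '1': S→{S, A}, A→{S}, D→{D}; now {S, A, D}.
Read '0': S→{A, D}, A→{A, B}, D→{C}; now {A, B, C, D}.
The final set {A, B, C, D} contains the accepting state B.

Yes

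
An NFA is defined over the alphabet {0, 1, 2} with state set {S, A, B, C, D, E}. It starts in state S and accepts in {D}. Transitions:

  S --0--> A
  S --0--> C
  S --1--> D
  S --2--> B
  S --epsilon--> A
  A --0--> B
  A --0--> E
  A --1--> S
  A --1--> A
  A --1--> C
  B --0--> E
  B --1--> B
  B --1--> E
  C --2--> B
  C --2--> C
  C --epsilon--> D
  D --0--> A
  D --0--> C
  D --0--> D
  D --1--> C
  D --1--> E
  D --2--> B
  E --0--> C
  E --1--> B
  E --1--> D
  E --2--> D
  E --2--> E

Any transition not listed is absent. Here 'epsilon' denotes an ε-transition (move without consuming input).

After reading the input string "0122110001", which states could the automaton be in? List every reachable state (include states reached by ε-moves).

{S, A, B, C, D, E}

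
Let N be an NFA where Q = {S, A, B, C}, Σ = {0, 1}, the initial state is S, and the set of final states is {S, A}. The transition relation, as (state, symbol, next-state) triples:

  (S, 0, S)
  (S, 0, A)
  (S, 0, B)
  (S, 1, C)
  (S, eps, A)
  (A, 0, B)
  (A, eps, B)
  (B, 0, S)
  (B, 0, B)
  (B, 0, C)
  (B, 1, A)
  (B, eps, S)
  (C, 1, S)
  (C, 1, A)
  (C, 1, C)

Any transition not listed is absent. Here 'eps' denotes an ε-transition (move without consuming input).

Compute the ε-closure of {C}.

{C}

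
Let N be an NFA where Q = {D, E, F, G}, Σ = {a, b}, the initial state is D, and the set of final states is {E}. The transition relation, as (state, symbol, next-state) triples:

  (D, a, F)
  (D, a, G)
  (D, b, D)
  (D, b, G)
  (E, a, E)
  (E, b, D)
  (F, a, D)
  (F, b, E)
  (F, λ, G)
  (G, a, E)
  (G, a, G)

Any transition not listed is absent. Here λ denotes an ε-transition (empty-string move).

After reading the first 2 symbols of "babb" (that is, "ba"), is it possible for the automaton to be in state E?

Yes

Start in {D}.
Read 'b': {D} → {D, G}.
Read 'a': {D, G} → {E, F, G}.
State E is in {E, F, G}.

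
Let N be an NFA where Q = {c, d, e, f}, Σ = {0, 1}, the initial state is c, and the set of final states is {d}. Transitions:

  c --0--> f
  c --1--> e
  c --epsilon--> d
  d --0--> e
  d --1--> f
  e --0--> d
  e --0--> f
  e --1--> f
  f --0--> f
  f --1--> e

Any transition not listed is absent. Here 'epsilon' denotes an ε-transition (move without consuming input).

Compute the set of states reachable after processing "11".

{e, f}

Start: ε-closure({c}) = {c, d}.
Read '1': c→{e}, d→{f}; now {e, f}.
Read '1': e→{f}, f→{e}; now {e, f}.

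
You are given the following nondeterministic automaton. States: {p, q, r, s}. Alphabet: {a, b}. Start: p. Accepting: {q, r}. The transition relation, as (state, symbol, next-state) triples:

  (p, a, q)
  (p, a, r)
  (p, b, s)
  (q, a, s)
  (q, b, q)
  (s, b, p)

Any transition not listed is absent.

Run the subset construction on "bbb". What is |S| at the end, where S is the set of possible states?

1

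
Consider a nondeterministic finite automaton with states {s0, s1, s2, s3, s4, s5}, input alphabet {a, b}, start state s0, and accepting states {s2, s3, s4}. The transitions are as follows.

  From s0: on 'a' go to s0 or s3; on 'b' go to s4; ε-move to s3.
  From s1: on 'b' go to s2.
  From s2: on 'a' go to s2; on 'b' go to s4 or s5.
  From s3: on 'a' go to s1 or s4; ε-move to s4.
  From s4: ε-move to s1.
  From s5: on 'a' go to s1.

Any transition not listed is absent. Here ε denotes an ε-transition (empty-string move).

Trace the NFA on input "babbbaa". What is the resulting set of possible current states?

Start: ε-closure({s0}) = {s0, s1, s3, s4}.
Read 'b': {s0, s1, s3, s4} → {s1, s2, s4}.
Read 'a': {s1, s2, s4} → {s2}.
Read 'b': {s2} → {s1, s4, s5}.
Read 'b': {s1, s4, s5} → {s2}.
Read 'b': {s2} → {s1, s4, s5}.
Read 'a': {s1, s4, s5} → {s1}.
Read 'a': {s1} → ∅.

∅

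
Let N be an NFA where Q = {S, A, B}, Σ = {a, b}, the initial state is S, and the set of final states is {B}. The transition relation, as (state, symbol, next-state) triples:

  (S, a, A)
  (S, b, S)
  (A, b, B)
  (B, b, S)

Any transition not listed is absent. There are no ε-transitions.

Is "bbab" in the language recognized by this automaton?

Yes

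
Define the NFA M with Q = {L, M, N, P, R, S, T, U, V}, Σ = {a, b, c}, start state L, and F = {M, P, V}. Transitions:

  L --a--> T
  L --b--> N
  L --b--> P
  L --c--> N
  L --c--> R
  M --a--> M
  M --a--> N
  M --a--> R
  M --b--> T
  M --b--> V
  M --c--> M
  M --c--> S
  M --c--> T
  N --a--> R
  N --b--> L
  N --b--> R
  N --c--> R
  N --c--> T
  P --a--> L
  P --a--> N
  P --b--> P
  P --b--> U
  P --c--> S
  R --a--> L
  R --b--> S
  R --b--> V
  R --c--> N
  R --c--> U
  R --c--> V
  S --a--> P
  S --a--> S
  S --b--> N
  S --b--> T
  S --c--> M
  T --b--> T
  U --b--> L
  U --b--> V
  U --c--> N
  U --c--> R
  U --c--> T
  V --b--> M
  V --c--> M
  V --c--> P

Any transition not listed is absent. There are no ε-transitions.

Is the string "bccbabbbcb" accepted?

Yes

Start in {L}.
Read 'b': {L} → {N, P}.
Read 'c': {N, P} → {R, S, T}.
Read 'c': {R, S, T} → {M, N, U, V}.
Read 'b': {M, N, U, V} → {L, M, R, T, V}.
Read 'a': {L, M, R, T, V} → {L, M, N, R, T}.
Read 'b': {L, M, N, R, T} → {L, N, P, R, S, T, V}.
Read 'b': {L, N, P, R, S, T, V} → {L, M, N, P, R, S, T, U, V}.
Read 'b': {L, M, N, P, R, S, T, U, V} → {L, M, N, P, R, S, T, U, V}.
Read 'c': {L, M, N, P, R, S, T, U, V} → {M, N, P, R, S, T, U, V}.
Read 'b': {M, N, P, R, S, T, U, V} → {L, M, N, P, R, S, T, U, V}.
The final set {L, M, N, P, R, S, T, U, V} contains the accepting states M, P, V.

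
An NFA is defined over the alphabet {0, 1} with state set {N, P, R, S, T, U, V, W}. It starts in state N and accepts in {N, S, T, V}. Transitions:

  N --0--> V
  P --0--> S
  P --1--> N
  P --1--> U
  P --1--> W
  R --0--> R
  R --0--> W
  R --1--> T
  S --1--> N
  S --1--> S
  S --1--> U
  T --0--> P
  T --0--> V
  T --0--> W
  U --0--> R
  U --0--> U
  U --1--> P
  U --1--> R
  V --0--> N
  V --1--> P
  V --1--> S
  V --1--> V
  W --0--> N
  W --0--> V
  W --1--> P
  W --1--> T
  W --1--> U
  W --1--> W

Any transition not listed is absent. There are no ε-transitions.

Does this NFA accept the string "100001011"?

Start in {N}.
Read '1': N→∅; now ∅.
The set is empty and remains empty for the remaining 8 symbols.
The final set ∅ contains no accepting state.

No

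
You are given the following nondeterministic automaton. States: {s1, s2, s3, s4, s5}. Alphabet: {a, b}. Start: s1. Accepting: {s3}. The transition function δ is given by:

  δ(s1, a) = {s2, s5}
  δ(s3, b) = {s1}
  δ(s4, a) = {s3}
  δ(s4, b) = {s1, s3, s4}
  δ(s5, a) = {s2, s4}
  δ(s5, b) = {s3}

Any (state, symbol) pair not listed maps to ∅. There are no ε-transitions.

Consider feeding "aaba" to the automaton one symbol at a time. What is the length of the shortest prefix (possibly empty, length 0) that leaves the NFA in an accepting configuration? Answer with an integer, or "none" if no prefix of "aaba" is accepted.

3

Start in {s1}.
Read 'a': {s1} → {s2, s5}.
Read 'a': {s2, s5} → {s2, s4}.
Read 'b': {s2, s4} → {s1, s3, s4}.
None of the earlier sets intersect F, but {s1, s3, s4} does.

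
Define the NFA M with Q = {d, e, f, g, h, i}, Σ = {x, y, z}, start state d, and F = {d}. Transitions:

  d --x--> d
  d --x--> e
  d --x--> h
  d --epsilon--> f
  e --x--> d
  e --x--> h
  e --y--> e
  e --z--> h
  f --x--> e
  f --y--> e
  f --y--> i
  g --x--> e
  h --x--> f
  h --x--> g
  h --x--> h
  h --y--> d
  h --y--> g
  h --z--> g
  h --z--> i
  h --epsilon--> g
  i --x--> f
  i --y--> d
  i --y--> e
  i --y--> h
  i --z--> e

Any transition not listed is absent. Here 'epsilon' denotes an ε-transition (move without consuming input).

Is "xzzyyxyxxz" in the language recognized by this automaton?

Start: ε-closure({d}) = {d, f}.
Read 'x': d→{d, e, h}, f→{e}; union {d, e, h}; ε-closure = {d, e, f, g, h}.
Read 'z': d→∅, e→{h}, f→∅, g→∅, h→{g, i}; now {g, h, i}.
Read 'z': g→∅, h→{g, i}, i→{e}; now {e, g, i}.
Read 'y': e→{e}, g→∅, i→{d, e, h}; union {d, e, h}; ε-closure = {d, e, f, g, h}.
Read 'y': d→∅, e→{e}, f→{e, i}, g→∅, h→{d, g}; union {d, e, g, i}; ε-closure = {d, e, f, g, i}.
Read 'x': d→{d, e, h}, e→{d, h}, f→{e}, g→{e}, i→{f}; union {d, e, f, h}; ε-closure = {d, e, f, g, h}.
Read 'y': d→∅, e→{e}, f→{e, i}, g→∅, h→{d, g}; union {d, e, g, i}; ε-closure = {d, e, f, g, i}.
Read 'x': d→{d, e, h}, e→{d, h}, f→{e}, g→{e}, i→{f}; union {d, e, f, h}; ε-closure = {d, e, f, g, h}.
Read 'x': d→{d, e, h}, e→{d, h}, f→{e}, g→{e}, h→{f, g, h}; now {d, e, f, g, h}.
Read 'z': d→∅, e→{h}, f→∅, g→∅, h→{g, i}; now {g, h, i}.
The final set {g, h, i} contains no accepting state.

No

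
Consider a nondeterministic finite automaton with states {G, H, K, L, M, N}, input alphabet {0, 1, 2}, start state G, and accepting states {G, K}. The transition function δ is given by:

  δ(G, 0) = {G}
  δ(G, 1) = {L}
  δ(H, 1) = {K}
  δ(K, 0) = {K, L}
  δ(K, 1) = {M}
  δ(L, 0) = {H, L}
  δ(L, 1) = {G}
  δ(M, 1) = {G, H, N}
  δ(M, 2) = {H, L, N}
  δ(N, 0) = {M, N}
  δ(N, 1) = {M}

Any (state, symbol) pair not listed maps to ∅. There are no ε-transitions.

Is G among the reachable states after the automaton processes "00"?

Start in {G}.
Read '0': G→{G}; now {G}.
Read '0': G→{G}; now {G}.
State G is in {G}.

Yes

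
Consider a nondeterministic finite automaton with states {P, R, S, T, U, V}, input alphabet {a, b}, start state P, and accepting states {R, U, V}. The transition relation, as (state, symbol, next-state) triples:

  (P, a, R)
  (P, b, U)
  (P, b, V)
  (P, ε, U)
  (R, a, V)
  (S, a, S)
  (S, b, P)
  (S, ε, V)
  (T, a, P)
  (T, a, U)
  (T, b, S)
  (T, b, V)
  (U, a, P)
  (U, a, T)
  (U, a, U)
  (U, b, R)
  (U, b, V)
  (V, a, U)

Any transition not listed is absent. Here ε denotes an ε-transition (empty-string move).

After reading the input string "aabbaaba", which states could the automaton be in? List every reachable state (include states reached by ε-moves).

{P, S, T, U, V}

Start: ε-closure({P}) = {P, U}.
Read 'a': {P, U} → {P, R, T, U}.
Read 'a': {P, R, T, U} → {P, R, T, U, V}.
Read 'b': {P, R, T, U, V} → {R, S, U, V}.
Read 'b': {R, S, U, V} → {P, R, U, V}.
Read 'a': {P, R, U, V} → {P, R, T, U, V}.
Read 'a': {P, R, T, U, V} → {P, R, T, U, V}.
Read 'b': {P, R, T, U, V} → {R, S, U, V}.
Read 'a': {R, S, U, V} → {P, S, T, U, V}.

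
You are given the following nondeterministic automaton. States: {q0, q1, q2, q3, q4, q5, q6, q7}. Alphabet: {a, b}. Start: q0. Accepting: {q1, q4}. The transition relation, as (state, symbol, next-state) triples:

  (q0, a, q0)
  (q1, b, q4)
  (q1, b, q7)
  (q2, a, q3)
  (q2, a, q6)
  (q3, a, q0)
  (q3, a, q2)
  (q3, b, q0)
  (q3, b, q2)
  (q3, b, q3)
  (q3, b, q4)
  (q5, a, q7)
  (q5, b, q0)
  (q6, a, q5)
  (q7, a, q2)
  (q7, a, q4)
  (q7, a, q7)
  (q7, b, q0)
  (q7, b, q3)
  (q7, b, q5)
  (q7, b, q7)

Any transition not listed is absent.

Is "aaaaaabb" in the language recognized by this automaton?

Start in {q0}.
Read 'a': q0→{q0}; now {q0}.
Read 'a': q0→{q0}; now {q0}.
Read 'a': q0→{q0}; now {q0}.
Read 'a': q0→{q0}; now {q0}.
Read 'a': q0→{q0}; now {q0}.
Read 'a': q0→{q0}; now {q0}.
Read 'b': q0→∅; now ∅.
The set is empty and remains empty for the remaining 1 symbol.
The final set ∅ contains no accepting state.

No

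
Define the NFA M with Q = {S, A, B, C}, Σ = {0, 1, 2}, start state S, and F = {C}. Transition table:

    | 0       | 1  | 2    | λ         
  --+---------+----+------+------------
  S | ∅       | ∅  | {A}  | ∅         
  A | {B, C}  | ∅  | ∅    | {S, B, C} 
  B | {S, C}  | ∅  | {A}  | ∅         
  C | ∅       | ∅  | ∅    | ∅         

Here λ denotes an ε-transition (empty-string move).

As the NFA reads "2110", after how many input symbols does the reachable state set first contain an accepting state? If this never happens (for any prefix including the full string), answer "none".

1

Start in {S}.
Read '2': S→{A}; union {A}; ε-closure = {S, A, B, C}.
None of the earlier sets intersect F, but {S, A, B, C} does.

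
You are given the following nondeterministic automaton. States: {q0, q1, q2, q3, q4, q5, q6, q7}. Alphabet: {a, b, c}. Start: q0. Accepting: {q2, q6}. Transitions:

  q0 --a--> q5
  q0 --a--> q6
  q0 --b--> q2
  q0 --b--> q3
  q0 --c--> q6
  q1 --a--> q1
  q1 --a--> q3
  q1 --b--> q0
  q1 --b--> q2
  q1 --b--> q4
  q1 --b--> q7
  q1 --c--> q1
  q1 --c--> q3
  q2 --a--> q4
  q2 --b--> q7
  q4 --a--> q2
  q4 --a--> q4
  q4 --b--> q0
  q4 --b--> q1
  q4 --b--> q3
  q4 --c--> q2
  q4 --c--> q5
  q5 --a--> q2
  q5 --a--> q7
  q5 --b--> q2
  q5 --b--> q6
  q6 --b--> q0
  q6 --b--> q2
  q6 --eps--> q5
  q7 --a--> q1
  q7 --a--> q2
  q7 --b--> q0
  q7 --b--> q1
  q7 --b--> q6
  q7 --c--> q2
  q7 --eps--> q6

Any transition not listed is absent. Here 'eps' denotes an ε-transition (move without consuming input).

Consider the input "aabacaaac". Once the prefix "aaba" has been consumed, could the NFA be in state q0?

No

Start in {q0}.
Read 'a': q0→{q5, q6}; now {q5, q6}.
Read 'a': q5→{q2, q7}, q6→∅; union {q2, q7}; ε-closure = {q2, q5, q6, q7}.
Read 'b': q2→{q7}, q5→{q2, q6}, q6→{q0, q2}, q7→{q0, q1, q6}; union {q0, q1, q2, q6, q7}; ε-closure = {q0, q1, q2, q5, q6, q7}.
Read 'a': q0→{q5, q6}, q1→{q1, q3}, q2→{q4}, q5→{q2, q7}, q6→∅, q7→{q1, q2}; now {q1, q2, q3, q4, q5, q6, q7}.
State q0 is not in {q1, q2, q3, q4, q5, q6, q7}.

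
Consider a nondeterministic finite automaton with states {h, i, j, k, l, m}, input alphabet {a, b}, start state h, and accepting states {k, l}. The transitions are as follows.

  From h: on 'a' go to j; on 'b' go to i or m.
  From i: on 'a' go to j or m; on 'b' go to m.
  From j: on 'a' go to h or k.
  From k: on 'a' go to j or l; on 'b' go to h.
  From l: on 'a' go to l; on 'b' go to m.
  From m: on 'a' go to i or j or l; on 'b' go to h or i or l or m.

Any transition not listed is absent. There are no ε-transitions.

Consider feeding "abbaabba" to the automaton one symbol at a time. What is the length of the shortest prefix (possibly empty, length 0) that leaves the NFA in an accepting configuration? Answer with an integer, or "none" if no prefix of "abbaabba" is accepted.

Start in {h}.
Read 'a': h→{j}; now {j}.
Read 'b': j→∅; now ∅.
The set is empty and remains empty for the remaining 6 symbols.
No reachable set along the way intersects F.

none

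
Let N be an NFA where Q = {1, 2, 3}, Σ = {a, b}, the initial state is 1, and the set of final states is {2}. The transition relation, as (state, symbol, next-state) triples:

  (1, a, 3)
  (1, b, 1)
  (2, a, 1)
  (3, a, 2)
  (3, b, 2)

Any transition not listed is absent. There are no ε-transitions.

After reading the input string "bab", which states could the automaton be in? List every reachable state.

Start in {1}.
Read 'b': 1→{1}; now {1}.
Read 'a': 1→{3}; now {3}.
Read 'b': 3→{2}; now {2}.

{2}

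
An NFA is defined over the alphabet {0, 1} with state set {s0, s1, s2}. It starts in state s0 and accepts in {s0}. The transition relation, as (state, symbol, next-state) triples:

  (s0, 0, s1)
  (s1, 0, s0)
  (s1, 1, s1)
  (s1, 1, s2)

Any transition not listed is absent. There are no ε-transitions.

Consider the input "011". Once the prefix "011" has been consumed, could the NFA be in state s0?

Start in {s0}.
Read '0': {s0} → {s1}.
Read '1': {s1} → {s1, s2}.
Read '1': {s1, s2} → {s1, s2}.
State s0 is not in {s1, s2}.

No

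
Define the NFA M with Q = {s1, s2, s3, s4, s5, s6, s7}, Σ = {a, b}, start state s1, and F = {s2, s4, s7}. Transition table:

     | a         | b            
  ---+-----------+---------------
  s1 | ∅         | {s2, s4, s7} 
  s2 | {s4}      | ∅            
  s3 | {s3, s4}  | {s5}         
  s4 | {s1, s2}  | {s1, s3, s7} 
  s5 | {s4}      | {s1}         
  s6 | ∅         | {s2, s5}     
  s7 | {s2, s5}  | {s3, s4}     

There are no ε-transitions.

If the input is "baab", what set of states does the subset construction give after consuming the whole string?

{s1, s2, s3, s4, s7}

Start in {s1}.
Read 'b': {s1} → {s2, s4, s7}.
Read 'a': {s2, s4, s7} → {s1, s2, s4, s5}.
Read 'a': {s1, s2, s4, s5} → {s1, s2, s4}.
Read 'b': {s1, s2, s4} → {s1, s2, s3, s4, s7}.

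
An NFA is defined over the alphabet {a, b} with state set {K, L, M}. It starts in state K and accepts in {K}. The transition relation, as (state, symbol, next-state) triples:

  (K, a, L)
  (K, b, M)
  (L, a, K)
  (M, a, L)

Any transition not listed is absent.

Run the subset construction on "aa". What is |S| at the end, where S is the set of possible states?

Start in {K}.
Read 'a': K→{L}; now {L}.
Read 'a': L→{K}; now {K}.
That set has 1 state.

1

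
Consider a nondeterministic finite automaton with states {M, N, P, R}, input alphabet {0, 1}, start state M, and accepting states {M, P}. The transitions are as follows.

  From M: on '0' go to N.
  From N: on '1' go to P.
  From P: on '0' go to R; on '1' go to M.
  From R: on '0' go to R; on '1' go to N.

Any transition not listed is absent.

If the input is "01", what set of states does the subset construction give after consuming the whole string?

{P}

Start in {M}.
Read '0': M→{N}; now {N}.
Read '1': N→{P}; now {P}.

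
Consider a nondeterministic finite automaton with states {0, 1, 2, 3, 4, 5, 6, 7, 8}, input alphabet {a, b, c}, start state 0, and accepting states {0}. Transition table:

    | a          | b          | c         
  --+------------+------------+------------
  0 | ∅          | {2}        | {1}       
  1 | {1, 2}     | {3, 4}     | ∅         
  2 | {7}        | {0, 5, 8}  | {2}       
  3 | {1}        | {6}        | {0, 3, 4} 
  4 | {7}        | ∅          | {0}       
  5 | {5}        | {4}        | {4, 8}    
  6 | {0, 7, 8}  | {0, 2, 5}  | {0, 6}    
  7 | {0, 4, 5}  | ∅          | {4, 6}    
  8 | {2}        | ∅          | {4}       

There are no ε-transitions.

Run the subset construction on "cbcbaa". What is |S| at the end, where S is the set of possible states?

4

Start in {0}.
Read 'c': 0→{1}; now {1}.
Read 'b': 1→{3, 4}; now {3, 4}.
Read 'c': 3→{0, 3, 4}, 4→{0}; now {0, 3, 4}.
Read 'b': 0→{2}, 3→{6}, 4→∅; now {2, 6}.
Read 'a': 2→{7}, 6→{0, 7, 8}; now {0, 7, 8}.
Read 'a': 0→∅, 7→{0, 4, 5}, 8→{2}; now {0, 2, 4, 5}.
That set has 4 states.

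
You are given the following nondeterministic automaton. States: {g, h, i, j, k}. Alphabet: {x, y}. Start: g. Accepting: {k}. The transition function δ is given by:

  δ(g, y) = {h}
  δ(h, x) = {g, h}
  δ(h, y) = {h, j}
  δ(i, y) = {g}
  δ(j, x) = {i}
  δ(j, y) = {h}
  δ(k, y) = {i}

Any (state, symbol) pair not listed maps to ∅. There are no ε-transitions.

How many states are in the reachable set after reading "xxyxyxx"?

Start in {g}.
Read 'x': {g} → ∅.
The set is empty and remains empty for the remaining 6 symbols.
That set has 0 states.

0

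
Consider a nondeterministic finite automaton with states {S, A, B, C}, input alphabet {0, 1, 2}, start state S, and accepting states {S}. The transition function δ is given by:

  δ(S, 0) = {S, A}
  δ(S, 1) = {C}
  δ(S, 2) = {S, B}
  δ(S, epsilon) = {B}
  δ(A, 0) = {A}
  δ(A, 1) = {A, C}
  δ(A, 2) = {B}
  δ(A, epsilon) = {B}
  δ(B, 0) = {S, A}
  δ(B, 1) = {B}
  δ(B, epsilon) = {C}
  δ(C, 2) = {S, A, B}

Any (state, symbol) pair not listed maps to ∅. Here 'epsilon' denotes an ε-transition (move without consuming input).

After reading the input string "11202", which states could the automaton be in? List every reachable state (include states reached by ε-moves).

{S, A, B, C}

Start: ε-closure({S}) = {S, B, C}.
Read '1': {S, B, C} → {B, C}.
Read '1': {B, C} → {B, C}.
Read '2': {B, C} → {S, A, B, C}.
Read '0': {S, A, B, C} → {S, A, B, C}.
Read '2': {S, A, B, C} → {S, A, B, C}.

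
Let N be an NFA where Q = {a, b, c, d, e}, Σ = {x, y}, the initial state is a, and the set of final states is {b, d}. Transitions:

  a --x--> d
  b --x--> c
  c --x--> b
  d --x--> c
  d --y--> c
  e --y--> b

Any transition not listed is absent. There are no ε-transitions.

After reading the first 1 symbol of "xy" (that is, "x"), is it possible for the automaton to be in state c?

No

Start in {a}.
Read 'x': a→{d}; now {d}.
State c is not in {d}.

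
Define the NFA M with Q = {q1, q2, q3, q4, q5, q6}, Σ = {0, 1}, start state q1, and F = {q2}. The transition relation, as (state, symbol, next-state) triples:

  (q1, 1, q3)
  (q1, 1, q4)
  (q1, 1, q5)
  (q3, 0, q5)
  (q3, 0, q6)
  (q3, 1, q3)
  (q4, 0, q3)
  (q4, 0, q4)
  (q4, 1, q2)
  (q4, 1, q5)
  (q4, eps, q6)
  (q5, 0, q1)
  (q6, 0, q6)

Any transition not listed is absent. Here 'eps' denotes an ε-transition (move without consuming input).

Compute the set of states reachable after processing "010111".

∅

Start in {q1}.
Read '0': q1→∅; now ∅.
The set is empty and remains empty for the remaining 5 symbols.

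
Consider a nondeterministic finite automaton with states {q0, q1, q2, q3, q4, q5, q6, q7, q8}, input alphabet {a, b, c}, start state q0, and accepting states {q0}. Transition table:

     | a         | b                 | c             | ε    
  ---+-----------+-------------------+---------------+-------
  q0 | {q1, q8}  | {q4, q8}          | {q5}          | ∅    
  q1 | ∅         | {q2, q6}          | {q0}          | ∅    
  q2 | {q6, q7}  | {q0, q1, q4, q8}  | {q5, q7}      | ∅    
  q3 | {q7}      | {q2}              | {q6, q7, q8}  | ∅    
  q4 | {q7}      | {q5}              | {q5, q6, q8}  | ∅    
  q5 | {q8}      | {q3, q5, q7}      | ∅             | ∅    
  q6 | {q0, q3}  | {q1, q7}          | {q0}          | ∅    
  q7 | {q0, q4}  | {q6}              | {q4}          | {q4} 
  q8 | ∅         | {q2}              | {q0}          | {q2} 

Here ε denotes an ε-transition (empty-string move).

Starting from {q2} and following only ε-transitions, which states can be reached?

Begin with {q2}.
No ε-moves leave this set, so the closure equals the set itself.

{q2}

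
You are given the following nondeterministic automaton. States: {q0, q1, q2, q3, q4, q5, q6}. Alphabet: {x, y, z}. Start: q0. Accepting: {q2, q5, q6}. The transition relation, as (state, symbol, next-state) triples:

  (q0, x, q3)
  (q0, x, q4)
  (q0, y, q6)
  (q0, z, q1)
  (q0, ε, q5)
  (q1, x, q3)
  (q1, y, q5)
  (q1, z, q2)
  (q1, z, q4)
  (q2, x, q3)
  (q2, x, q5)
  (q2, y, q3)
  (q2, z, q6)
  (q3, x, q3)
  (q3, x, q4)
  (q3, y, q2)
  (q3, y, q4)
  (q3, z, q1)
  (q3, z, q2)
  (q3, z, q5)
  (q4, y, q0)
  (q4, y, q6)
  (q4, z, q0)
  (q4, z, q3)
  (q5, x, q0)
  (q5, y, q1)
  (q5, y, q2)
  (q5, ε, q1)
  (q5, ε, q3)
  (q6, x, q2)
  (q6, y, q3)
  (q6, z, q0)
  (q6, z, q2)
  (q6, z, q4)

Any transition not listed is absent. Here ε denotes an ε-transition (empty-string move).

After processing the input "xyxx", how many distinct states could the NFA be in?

5

Start: ε-closure({q0}) = {q0, q1, q3, q5}.
Read 'x': q0→{q3, q4}, q1→{q3}, q3→{q3, q4}, q5→{q0}; union {q0, q3, q4}; ε-closure = {q0, q1, q3, q4, q5}.
Read 'y': q0→{q6}, q1→{q5}, q3→{q2, q4}, q4→{q0, q6}, q5→{q1, q2}; union {q0, q1, q2, q4, q5, q6}; ε-closure = {q0, q1, q2, q3, q4, q5, q6}.
Read 'x': q0→{q3, q4}, q1→{q3}, q2→{q3, q5}, q3→{q3, q4}, q4→∅, q5→{q0}, q6→{q2}; union {q0, q2, q3, q4, q5}; ε-closure = {q0, q1, q2, q3, q4, q5}.
Read 'x': q0→{q3, q4}, q1→{q3}, q2→{q3, q5}, q3→{q3, q4}, q4→∅, q5→{q0}; union {q0, q3, q4, q5}; ε-closure = {q0, q1, q3, q4, q5}.
That set has 5 states.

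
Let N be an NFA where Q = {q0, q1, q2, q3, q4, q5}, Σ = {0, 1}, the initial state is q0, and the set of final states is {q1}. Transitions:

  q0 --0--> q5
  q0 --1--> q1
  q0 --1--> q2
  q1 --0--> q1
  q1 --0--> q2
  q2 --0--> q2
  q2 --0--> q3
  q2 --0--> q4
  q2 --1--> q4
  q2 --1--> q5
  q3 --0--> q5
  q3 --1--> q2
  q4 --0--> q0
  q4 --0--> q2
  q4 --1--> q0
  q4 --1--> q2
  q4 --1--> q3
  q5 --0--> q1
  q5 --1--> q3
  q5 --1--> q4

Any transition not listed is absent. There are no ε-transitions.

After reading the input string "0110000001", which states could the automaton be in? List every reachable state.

Start in {q0}.
Read '0': q0→{q5}; now {q5}.
Read '1': q5→{q3, q4}; now {q3, q4}.
Read '1': q3→{q2}, q4→{q0, q2, q3}; now {q0, q2, q3}.
Read '0': q0→{q5}, q2→{q2, q3, q4}, q3→{q5}; now {q2, q3, q4, q5}.
Read '0': q2→{q2, q3, q4}, q3→{q5}, q4→{q0, q2}, q5→{q1}; now {q0, q1, q2, q3, q4, q5}.
Read '0': q0→{q5}, q1→{q1, q2}, q2→{q2, q3, q4}, q3→{q5}, q4→{q0, q2}, q5→{q1}; now {q0, q1, q2, q3, q4, q5}.
Read '0': q0→{q5}, q1→{q1, q2}, q2→{q2, q3, q4}, q3→{q5}, q4→{q0, q2}, q5→{q1}; now {q0, q1, q2, q3, q4, q5}.
Read '0': q0→{q5}, q1→{q1, q2}, q2→{q2, q3, q4}, q3→{q5}, q4→{q0, q2}, q5→{q1}; now {q0, q1, q2, q3, q4, q5}.
Read '0': q0→{q5}, q1→{q1, q2}, q2→{q2, q3, q4}, q3→{q5}, q4→{q0, q2}, q5→{q1}; now {q0, q1, q2, q3, q4, q5}.
Read '1': q0→{q1, q2}, q1→∅, q2→{q4, q5}, q3→{q2}, q4→{q0, q2, q3}, q5→{q3, q4}; now {q0, q1, q2, q3, q4, q5}.

{q0, q1, q2, q3, q4, q5}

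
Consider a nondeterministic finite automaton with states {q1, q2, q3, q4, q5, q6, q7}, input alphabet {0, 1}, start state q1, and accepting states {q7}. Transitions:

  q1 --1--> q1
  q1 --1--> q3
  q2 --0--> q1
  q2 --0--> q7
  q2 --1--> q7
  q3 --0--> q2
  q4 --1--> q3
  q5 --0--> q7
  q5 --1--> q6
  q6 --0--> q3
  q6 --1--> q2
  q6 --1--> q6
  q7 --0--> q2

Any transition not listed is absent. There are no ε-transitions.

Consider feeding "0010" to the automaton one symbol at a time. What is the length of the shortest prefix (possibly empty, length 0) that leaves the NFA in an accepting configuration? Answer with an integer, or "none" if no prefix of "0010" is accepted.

none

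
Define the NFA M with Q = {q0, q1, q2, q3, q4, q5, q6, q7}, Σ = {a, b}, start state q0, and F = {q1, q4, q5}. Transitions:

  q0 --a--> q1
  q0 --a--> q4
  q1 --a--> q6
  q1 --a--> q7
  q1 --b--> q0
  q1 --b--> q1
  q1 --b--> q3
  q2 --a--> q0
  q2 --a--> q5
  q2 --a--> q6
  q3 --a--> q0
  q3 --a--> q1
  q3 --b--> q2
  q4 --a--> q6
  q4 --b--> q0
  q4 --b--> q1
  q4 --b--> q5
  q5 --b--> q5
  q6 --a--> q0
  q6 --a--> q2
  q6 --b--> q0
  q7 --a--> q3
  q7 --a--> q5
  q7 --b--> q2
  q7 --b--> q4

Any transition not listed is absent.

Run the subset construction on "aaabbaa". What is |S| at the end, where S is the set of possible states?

0

Start in {q0}.
Read 'a': {q0} → {q1, q4}.
Read 'a': {q1, q4} → {q6, q7}.
Read 'a': {q6, q7} → {q0, q2, q3, q5}.
Read 'b': {q0, q2, q3, q5} → {q2, q5}.
Read 'b': {q2, q5} → {q5}.
Read 'a': {q5} → ∅.
The set is empty and remains empty for the remaining 1 symbol.
That set has 0 states.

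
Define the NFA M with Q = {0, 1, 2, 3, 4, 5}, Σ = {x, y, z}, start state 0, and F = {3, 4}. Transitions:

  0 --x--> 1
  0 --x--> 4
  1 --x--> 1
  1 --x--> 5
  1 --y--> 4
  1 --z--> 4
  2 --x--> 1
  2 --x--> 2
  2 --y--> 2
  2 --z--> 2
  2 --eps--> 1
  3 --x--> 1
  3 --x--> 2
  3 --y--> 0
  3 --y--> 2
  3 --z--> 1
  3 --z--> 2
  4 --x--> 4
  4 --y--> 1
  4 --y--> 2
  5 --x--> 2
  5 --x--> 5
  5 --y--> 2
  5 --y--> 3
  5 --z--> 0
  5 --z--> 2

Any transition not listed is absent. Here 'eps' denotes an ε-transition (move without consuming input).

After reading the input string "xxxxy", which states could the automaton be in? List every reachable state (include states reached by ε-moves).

{1, 2, 3, 4}

Start in {0}.
Read 'x': {0} → {1, 4}.
Read 'x': {1, 4} → {1, 4, 5}.
Read 'x': {1, 4, 5} → {1, 2, 4, 5}.
Read 'x': {1, 2, 4, 5} → {1, 2, 4, 5}.
Read 'y': {1, 2, 4, 5} → {1, 2, 3, 4}.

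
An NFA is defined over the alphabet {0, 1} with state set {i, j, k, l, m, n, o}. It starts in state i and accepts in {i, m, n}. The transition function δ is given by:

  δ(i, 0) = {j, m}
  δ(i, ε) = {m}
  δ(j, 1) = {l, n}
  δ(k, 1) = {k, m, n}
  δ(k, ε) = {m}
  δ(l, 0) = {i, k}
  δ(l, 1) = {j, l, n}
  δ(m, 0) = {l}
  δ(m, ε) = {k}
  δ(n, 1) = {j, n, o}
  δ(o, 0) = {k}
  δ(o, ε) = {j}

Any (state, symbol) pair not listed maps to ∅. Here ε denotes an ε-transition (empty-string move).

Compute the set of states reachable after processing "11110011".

{j, k, l, m, n, o}

Start: ε-closure({i}) = {i, k, m}.
Read '1': i→∅, k→{k, m, n}, m→∅; now {k, m, n}.
Read '1': k→{k, m, n}, m→∅, n→{j, n, o}; now {j, k, m, n, o}.
Read '1': j→{l, n}, k→{k, m, n}, m→∅, n→{j, n, o}, o→∅; now {j, k, l, m, n, o}.
Read '1': j→{l, n}, k→{k, m, n}, l→{j, l, n}, m→∅, n→{j, n, o}, o→∅; now {j, k, l, m, n, o}.
Read '0': j→∅, k→∅, l→{i, k}, m→{l}, n→∅, o→{k}; union {i, k, l}; ε-closure = {i, k, l, m}.
Read '0': i→{j, m}, k→∅, l→{i, k}, m→{l}; now {i, j, k, l, m}.
Read '1': i→∅, j→{l, n}, k→{k, m, n}, l→{j, l, n}, m→∅; now {j, k, l, m, n}.
Read '1': j→{l, n}, k→{k, m, n}, l→{j, l, n}, m→∅, n→{j, n, o}; now {j, k, l, m, n, o}.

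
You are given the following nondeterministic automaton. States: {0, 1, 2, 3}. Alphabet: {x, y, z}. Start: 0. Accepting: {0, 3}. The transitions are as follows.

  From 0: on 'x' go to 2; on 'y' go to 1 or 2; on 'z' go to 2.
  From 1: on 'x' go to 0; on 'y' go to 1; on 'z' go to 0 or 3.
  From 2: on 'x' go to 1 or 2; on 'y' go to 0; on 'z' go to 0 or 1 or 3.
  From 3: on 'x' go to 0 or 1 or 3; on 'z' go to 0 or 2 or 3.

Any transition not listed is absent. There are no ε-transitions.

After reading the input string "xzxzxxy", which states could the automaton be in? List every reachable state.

Start in {0}.
Read 'x': 0→{2}; now {2}.
Read 'z': 2→{0, 1, 3}; now {0, 1, 3}.
Read 'x': 0→{2}, 1→{0}, 3→{0, 1, 3}; now {0, 1, 2, 3}.
Read 'z': 0→{2}, 1→{0, 3}, 2→{0, 1, 3}, 3→{0, 2, 3}; now {0, 1, 2, 3}.
Read 'x': 0→{2}, 1→{0}, 2→{1, 2}, 3→{0, 1, 3}; now {0, 1, 2, 3}.
Read 'x': 0→{2}, 1→{0}, 2→{1, 2}, 3→{0, 1, 3}; now {0, 1, 2, 3}.
Read 'y': 0→{1, 2}, 1→{1}, 2→{0}, 3→∅; now {0, 1, 2}.

{0, 1, 2}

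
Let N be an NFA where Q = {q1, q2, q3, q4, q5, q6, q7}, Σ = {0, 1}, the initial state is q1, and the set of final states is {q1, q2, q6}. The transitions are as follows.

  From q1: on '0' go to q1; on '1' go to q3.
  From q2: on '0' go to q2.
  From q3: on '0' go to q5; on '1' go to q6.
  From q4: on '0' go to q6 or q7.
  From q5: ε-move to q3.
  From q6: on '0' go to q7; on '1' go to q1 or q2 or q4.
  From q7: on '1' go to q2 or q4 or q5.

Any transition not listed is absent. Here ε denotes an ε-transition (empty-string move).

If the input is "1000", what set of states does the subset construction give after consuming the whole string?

Start in {q1}.
Read '1': {q1} → {q3}.
Read '0': {q3} → {q3, q5}.
Read '0': {q3, q5} → {q3, q5}.
Read '0': {q3, q5} → {q3, q5}.

{q3, q5}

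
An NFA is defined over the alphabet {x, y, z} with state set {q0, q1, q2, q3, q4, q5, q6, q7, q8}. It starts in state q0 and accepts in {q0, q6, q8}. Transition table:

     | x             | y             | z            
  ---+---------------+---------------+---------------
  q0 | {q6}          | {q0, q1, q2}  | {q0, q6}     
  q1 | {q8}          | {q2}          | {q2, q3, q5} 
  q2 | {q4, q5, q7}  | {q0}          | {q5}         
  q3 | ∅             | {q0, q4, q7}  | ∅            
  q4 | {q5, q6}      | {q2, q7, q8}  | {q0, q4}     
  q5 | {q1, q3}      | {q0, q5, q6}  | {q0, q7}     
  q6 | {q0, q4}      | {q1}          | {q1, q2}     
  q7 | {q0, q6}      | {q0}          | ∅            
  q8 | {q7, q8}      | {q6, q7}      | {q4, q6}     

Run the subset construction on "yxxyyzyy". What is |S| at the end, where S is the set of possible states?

7

Start in {q0}.
Read 'y': {q0} → {q0, q1, q2}.
Read 'x': {q0, q1, q2} → {q4, q5, q6, q7, q8}.
Read 'x': {q4, q5, q6, q7, q8} → {q0, q1, q3, q4, q5, q6, q7, q8}.
Read 'y': {q0, q1, q3, q4, q5, q6, q7, q8} → {q0, q1, q2, q4, q5, q6, q7, q8}.
Read 'y': {q0, q1, q2, q4, q5, q6, q7, q8} → {q0, q1, q2, q5, q6, q7, q8}.
Read 'z': {q0, q1, q2, q5, q6, q7, q8} → {q0, q1, q2, q3, q4, q5, q6, q7}.
Read 'y': {q0, q1, q2, q3, q4, q5, q6, q7} → {q0, q1, q2, q4, q5, q6, q7, q8}.
Read 'y': {q0, q1, q2, q4, q5, q6, q7, q8} → {q0, q1, q2, q5, q6, q7, q8}.
That set has 7 states.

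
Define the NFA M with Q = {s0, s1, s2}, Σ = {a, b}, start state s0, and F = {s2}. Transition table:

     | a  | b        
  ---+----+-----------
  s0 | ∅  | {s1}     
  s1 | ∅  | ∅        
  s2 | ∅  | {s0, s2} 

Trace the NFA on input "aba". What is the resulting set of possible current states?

∅

Start in {s0}.
Read 'a': {s0} → ∅.
The set is empty and remains empty for the remaining 2 symbols.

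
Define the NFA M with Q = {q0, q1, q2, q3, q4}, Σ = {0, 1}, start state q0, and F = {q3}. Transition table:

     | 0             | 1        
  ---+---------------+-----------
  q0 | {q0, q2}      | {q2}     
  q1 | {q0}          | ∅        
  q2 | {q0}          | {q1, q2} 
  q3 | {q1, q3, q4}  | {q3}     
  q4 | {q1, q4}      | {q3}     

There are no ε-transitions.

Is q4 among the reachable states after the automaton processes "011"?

No

Start in {q0}.
Read '0': q0→{q0, q2}; now {q0, q2}.
Read '1': q0→{q2}, q2→{q1, q2}; now {q1, q2}.
Read '1': q1→∅, q2→{q1, q2}; now {q1, q2}.
State q4 is not in {q1, q2}.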